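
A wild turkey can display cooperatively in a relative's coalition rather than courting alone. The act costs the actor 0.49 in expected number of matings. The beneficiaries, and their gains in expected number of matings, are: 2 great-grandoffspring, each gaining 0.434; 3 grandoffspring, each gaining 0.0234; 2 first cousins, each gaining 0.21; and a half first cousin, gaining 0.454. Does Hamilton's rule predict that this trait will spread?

No

Hamilton's rule: the trait is favored when the sum of r·B over every recipient exceeds the actor's cost C.
r to a great-grandoffspring = 0.125 (three parent–offspring links: r = (1/2)^3 = 1/8).
r to a grandoffspring = 1/4 (two parent–offspring links: r = (1/2)^2 = 1/4).
r to a first cousin = 0.125 (first cousins share one grandparent pair — two paths of length 4: r = 2·(1/2)^4 = 1/8).
r to a half first cousin = 1/16 (half first cousins share one grandparent — one path of length 4: r = (1/2)^4 = 1/16).
Summing one r·B term per recipient: 2·0.125·0.434 + 3·0.25·0.0234 + 2·0.125·0.21 + 1·0.0625·0.454 = 0.206925.
0.206925 < 0.49: the indirect benefit is less than the cost.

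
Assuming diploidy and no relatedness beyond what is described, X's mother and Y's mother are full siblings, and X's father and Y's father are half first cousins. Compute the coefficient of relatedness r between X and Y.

Independent pedigree routes through distinct common ancestors add.
X and Y are related in two ways: first cousins through their mothers (r = 1/8) and half second cousins through their fathers (r = 1/64).
r = 1/8 + 1/64 = 0.140625.

0.140625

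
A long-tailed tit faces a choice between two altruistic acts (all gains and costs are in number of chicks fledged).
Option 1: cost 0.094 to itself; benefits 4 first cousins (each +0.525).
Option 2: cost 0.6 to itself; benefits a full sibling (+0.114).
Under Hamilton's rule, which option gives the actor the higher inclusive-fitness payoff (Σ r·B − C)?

Option 1: r to a first cousin = 0.125.
Option 1: Σ r·B − C = (4·0.125·0.525) − 0.094 = 0.1685.
Option 2: r to a full sibling = 0.5.
Option 2: Σ r·B − C = (1·0.5·0.114) − 0.6 = -0.543.
Option 1 has the higher net inclusive-fitness payoff.

Option 1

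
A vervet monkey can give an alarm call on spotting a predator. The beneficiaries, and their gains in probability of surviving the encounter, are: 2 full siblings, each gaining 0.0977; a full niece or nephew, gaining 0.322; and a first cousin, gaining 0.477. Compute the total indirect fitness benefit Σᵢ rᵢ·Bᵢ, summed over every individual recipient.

r to a full sibling = 0.5 (full sibs share both parents — two paths of length 2: r = 2·(1/2)^2 = 1/2).
r to a full niece or nephew = 0.25 (full aunt/uncle↔niece/nephew: two paths of length 3 through the shared grandparent pair: r = 2·(1/2)^3 = 1/4).
r to a first cousin = 1/8 (first cousins share one grandparent pair — two paths of length 4: r = 2·(1/2)^4 = 1/8).
Summing one r·B term per recipient: 2·0.5·0.0977 + 1·0.25·0.322 + 1·0.125·0.477 = 0.237825.

0.237825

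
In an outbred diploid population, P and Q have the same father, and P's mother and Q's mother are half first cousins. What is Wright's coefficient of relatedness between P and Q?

Wright's path rule: contributions from independent ancestry routes add.
P and Q are related in two ways: half-sibs through their shared father (r = 1/4) and half second cousins through their mothers (r = 1/64).
r = 1/4 + 1/64 = 17/64 = 0.265625.

0.265625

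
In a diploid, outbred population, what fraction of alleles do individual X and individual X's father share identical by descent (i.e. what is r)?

Each parent–offspring link contributes a factor of 1/2, and independent paths through distinct common ancestors add.
One parent–offspring link: r = (1/2)^1 = 1/2.

0.5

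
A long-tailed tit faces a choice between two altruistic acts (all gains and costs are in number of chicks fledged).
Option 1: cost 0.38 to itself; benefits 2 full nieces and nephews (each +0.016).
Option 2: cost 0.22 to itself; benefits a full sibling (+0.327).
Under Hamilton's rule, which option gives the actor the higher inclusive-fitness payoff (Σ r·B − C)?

Option 2

Option 1: r to a full niece or nephew = 0.25.
Option 1: Σ r·B − C = (2·0.25·0.016) − 0.38 = -0.372.
Option 2: r to a full sibling = 0.5.
Option 2: Σ r·B − C = (1·0.5·0.327) − 0.22 = -0.0565.
Option 2 has the higher net inclusive-fitness payoff.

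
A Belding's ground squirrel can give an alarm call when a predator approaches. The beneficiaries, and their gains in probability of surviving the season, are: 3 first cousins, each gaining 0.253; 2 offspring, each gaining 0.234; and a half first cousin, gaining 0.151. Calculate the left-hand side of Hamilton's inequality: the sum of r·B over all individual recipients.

r to a first cousin = 0.125 (first cousins share one grandparent pair — two paths of length 4: r = 2·(1/2)^4 = 1/8).
r to an offspring = 1/2 (one parent–offspring link: r = (1/2)^1 = 1/2).
r to a half first cousin = 1/16 (half first cousins share one grandparent — one path of length 4: r = (1/2)^4 = 1/16).
Summing one r·B term per recipient: 3·0.125·0.253 + 2·0.5·0.234 + 1·0.0625·0.151 = 0.3383125.

0.3383125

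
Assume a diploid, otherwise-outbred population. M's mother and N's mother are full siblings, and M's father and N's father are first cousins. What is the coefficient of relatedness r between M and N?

0.15625

With two independent routes of shared ancestry, r is the sum of the two contributions.
M and N are related in two ways: first cousins through their mothers (r = 1/8) and second cousins through their fathers (r = 1/32).
r = 1/8 + 1/32 = 0.15625.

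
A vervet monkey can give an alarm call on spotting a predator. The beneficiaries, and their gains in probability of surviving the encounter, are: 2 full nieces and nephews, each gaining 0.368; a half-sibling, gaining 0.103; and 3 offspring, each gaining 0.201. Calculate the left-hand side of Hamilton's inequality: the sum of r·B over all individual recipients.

r to a full niece or nephew = 0.25 (full aunt/uncle↔niece/nephew: two paths of length 3 through the shared grandparent pair: r = 2·(1/2)^3 = 1/4).
r to a half-sibling = 1/4 (half-sibs share one parent — one path of length 2: r = (1/2)^2 = 1/4).
r to an offspring = 0.5 (one parent–offspring link: r = (1/2)^1 = 1/2).
Summing one r·B term per recipient: 2·0.25·0.368 + 1·0.25·0.103 + 3·0.5·0.201 = 0.51125.

0.51125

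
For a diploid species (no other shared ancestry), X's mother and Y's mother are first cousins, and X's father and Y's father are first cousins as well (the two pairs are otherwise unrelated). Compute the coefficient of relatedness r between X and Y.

0.0625

With two independent routes of shared ancestry, r is the sum of the two contributions.
X and Y are related in two ways: second cousins through their mothers (r = 1/32) and second cousins through their fathers (r = 1/32).
r = 1/32 + 1/32 = 0.0625.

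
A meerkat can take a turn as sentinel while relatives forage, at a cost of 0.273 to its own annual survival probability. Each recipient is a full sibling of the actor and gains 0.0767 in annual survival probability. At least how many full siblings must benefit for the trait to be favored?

8

r to a full sibling = 1/2 (full sibs share both parents — two paths of length 2: r = 2·(1/2)^2 = 1/2).
Hamilton's rule: n·r·B > C  ⇒  n > C/(r·B) = 0.273/(0.5·0.0767) = 7.119.
The smallest integer exceeding 7.119 is 8.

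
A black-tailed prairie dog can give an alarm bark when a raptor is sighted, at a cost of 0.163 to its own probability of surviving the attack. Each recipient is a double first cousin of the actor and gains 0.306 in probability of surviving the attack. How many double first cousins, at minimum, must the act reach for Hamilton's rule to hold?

r to a double first cousin = 0.25 (double first cousins share both grandparent pairs — four paths of length 4: r = 4·(1/2)^4 = 1/4).
Hamilton's rule: n·r·B > C  ⇒  n > C/(r·B) = 0.163/(0.25·0.306) = 2.131.
The smallest integer exceeding 2.131 is 3.

3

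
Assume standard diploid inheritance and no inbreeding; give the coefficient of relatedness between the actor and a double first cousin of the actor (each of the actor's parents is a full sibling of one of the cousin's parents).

Each parent–offspring link contributes a factor of 1/2, and independent paths through distinct common ancestors add.
Double first cousins share both grandparent pairs — four paths of length 4: r = 4·(1/2)^4 = 1/4.

0.25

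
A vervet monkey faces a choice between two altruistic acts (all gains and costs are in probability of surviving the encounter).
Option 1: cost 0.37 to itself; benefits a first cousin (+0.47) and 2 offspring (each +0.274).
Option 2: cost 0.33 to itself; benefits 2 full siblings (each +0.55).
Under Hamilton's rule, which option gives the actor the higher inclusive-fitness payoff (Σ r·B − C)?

Option 1: r to a first cousin = 0.125.
Option 1: r to an offspring = 0.5.
Option 1: Σ r·B − C = (1·0.125·0.47 + 2·0.5·0.274) − 0.37 = -0.03725.
Option 2: r to a full sibling = 0.5.
Option 2: Σ r·B − C = (2·0.5·0.55) − 0.33 = 0.22.
Option 2 has the higher net inclusive-fitness payoff.

Option 2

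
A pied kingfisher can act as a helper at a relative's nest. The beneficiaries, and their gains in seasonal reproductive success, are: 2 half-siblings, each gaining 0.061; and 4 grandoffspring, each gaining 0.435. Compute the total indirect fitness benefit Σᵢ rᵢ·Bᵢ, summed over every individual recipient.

r to a half-sibling = 0.25 (half-sibs share one parent — one path of length 2: r = (1/2)^2 = 1/4).
r to a grandoffspring = 0.25 (two parent–offspring links: r = (1/2)^2 = 1/4).
Summing one r·B term per recipient: 2·0.25·0.061 + 4·0.25·0.435 = 0.4655.

0.4655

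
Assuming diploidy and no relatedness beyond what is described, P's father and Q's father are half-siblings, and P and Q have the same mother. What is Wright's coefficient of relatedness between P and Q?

0.3125

Wright's path rule: contributions from independent ancestry routes add.
P and Q are related in two ways: half first cousins through their fathers (r = 1/16) and half-sibs through their shared mother (r = 1/4).
r = 1/16 + 1/4 = 5/16 = 0.3125.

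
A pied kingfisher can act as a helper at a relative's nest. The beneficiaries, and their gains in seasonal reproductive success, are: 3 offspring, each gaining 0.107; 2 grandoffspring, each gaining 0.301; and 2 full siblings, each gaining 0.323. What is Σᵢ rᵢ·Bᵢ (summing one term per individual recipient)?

0.634

r to an offspring = 0.5 (one parent–offspring link: r = (1/2)^1 = 1/2).
r to a grandoffspring = 0.25 (two parent–offspring links: r = (1/2)^2 = 1/4).
r to a full sibling = 0.5 (full sibs share both parents — two paths of length 2: r = 2·(1/2)^2 = 1/2).
Summing one r·B term per recipient: 3·0.5·0.107 + 2·0.25·0.301 + 2·0.5·0.323 = 0.634.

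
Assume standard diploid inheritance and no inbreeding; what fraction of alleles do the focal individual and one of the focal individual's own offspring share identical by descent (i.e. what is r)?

0.5

Each parent–offspring link contributes a factor of 1/2, and independent paths through distinct common ancestors add.
One parent–offspring link: r = (1/2)^1 = 1/2.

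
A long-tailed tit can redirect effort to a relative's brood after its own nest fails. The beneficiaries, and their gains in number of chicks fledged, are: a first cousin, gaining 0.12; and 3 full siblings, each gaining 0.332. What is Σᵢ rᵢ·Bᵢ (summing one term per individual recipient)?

r to a first cousin = 1/8 (first cousins share one grandparent pair — two paths of length 4: r = 2·(1/2)^4 = 1/8).
r to a full sibling = 0.5 (full sibs share both parents — two paths of length 2: r = 2·(1/2)^2 = 1/2).
Summing one r·B term per recipient: 1·0.125·0.12 + 3·0.5·0.332 = 0.513.

0.513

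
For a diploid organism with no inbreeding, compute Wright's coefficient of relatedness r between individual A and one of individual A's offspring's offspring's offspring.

Each parent–offspring link contributes a factor of 1/2, and independent paths through distinct common ancestors add.
Three parent–offspring links: r = (1/2)^3 = 1/8.

0.125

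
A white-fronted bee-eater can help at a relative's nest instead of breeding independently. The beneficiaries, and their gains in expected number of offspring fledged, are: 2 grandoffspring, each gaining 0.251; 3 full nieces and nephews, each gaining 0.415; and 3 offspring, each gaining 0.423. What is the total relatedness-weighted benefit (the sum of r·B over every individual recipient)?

1.07125

r to a grandoffspring = 0.25 (two parent–offspring links: r = (1/2)^2 = 1/4).
r to a full niece or nephew = 0.25 (full aunt/uncle↔niece/nephew: two paths of length 3 through the shared grandparent pair: r = 2·(1/2)^3 = 1/4).
r to an offspring = 1/2 (one parent–offspring link: r = (1/2)^1 = 1/2).
Summing one r·B term per recipient: 2·0.25·0.251 + 3·0.25·0.415 + 3·0.5·0.423 = 1.07125.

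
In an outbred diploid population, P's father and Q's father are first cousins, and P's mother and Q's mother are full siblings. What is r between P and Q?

Wright's path rule: contributions from independent ancestry routes add.
P and Q are related in two ways: second cousins through their fathers (r = 1/32) and first cousins through their mothers (r = 1/8).
r = 1/32 + 1/8 = 5/32 = 0.15625.

0.15625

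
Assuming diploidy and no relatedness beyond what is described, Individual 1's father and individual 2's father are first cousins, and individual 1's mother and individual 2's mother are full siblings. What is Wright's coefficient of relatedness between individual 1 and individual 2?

0.15625

With two independent routes of shared ancestry, r is the sum of the two contributions.
Individual 1 and individual 2 are related in two ways: second cousins through their fathers (r = 1/32) and first cousins through their mothers (r = 1/8).
r = 1/32 + 1/8 = 0.15625.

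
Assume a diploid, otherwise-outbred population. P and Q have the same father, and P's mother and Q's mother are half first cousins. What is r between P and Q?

With two independent routes of shared ancestry, r is the sum of the two contributions.
P and Q are related in two ways: half-sibs through their shared father (r = 1/4) and half second cousins through their mothers (r = 1/64).
r = 1/4 + 1/64 = 17/64 = 0.265625.

0.265625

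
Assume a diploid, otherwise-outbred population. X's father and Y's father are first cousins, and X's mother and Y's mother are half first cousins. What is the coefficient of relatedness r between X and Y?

Wright's path rule: contributions from independent ancestry routes add.
X and Y are related in two ways: second cousins through their fathers (r = 1/32) and half second cousins through their mothers (r = 1/64).
r = 1/32 + 1/64 = 0.046875.

0.046875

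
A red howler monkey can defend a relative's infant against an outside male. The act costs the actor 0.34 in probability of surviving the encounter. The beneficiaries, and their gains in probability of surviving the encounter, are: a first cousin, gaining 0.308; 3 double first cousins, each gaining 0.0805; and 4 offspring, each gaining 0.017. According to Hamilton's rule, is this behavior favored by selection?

No

Hamilton's rule: the trait is favored when the sum of r·B over every recipient exceeds the actor's cost C.
r to a first cousin = 0.125 (first cousins share one grandparent pair — two paths of length 4: r = 2·(1/2)^4 = 1/8).
r to a double first cousin = 0.25 (double first cousins share both grandparent pairs — four paths of length 4: r = 4·(1/2)^4 = 1/4).
r to an offspring = 1/2 (one parent–offspring link: r = (1/2)^1 = 1/2).
Summing one r·B term per recipient: 1·0.125·0.308 + 3·0.25·0.0805 + 4·0.5·0.017 = 0.132875.
0.132875 < 0.34: the indirect benefit is less than the cost.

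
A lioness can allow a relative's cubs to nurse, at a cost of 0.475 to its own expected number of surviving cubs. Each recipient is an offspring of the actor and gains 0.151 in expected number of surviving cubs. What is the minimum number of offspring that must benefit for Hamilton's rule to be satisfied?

r to an offspring = 0.5 (one parent–offspring link: r = (1/2)^1 = 1/2).
Hamilton's rule: n·r·B > C  ⇒  n > C/(r·B) = 0.475/(0.5·0.151) = 6.291.
The smallest integer exceeding 6.291 is 7.

7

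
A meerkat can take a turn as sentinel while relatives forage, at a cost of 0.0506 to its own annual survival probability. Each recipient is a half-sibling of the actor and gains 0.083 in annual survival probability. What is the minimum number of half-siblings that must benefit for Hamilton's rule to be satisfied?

3

r to a half-sibling = 1/4 (half-sibs share one parent — one path of length 2: r = (1/2)^2 = 1/4).
Hamilton's rule: n·r·B > C  ⇒  n > C/(r·B) = 0.0506/(0.25·0.083) = 2.439.
The smallest integer exceeding 2.439 is 3.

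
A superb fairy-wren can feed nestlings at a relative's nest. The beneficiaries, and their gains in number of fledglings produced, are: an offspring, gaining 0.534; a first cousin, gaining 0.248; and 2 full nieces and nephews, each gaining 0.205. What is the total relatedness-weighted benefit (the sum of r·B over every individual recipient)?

r to an offspring = 0.5 (one parent–offspring link: r = (1/2)^1 = 1/2).
r to a first cousin = 1/8 (first cousins share one grandparent pair — two paths of length 4: r = 2·(1/2)^4 = 1/8).
r to a full niece or nephew = 0.25 (full aunt/uncle↔niece/nephew: two paths of length 3 through the shared grandparent pair: r = 2·(1/2)^3 = 1/4).
Summing one r·B term per recipient: 1·0.5·0.534 + 1·0.125·0.248 + 2·0.25·0.205 = 0.4005.

0.4005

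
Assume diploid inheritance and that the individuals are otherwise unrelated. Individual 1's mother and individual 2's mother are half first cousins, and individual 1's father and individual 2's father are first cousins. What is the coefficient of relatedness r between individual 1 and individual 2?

With two independent routes of shared ancestry, r is the sum of the two contributions.
Individual 1 and individual 2 are related in two ways: half second cousins through their mothers (r = 1/64) and second cousins through their fathers (r = 1/32).
r = 1/64 + 1/32 = 0.046875.

0.046875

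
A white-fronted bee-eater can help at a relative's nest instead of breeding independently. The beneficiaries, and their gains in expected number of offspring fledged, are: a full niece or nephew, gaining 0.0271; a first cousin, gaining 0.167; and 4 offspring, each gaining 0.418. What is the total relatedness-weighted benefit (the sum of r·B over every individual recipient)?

r to a full niece or nephew = 1/4 (full aunt/uncle↔niece/nephew: two paths of length 3 through the shared grandparent pair: r = 2·(1/2)^3 = 1/4).
r to a first cousin = 0.125 (first cousins share one grandparent pair — two paths of length 4: r = 2·(1/2)^4 = 1/8).
r to an offspring = 1/2 (one parent–offspring link: r = (1/2)^1 = 1/2).
Summing one r·B term per recipient: 1·0.25·0.0271 + 1·0.125·0.167 + 4·0.5·0.418 = 0.86365.

0.86365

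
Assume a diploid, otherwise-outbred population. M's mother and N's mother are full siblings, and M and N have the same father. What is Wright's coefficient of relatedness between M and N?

Wright's path rule: contributions from independent ancestry routes add.
M and N are related in two ways: first cousins through their mothers (r = 1/8) and half-sibs through their shared father (r = 1/4).
r = 1/8 + 1/4 = 0.375.

0.375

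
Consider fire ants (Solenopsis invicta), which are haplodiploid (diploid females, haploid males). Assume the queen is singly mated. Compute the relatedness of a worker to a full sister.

0.75

Haplodiploid full sisters inherit their father's entire haploid genome identically (contributing 1/2) and on average half of their mother's contribution (1/2 · 1/2 = 1/4); r = 1/2 + 1/4 = 3/4.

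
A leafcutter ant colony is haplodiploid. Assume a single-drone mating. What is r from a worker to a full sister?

0.75

Haplodiploid full sisters inherit their father's entire haploid genome identically (contributing 1/2) and on average half of their mother's contribution (1/2 · 1/2 = 1/4); r = 1/2 + 1/4 = 3/4.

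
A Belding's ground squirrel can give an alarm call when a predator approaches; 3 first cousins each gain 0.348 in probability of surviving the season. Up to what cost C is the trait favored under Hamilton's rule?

r to a first cousin = 0.125 (first cousins share one grandparent pair — two paths of length 4: r = 2·(1/2)^4 = 1/8).
Hamilton's rule: n·r·B > C, so the trait is favored while C < n·r·B = 3·0.125·0.348 = 0.1305.

0.1305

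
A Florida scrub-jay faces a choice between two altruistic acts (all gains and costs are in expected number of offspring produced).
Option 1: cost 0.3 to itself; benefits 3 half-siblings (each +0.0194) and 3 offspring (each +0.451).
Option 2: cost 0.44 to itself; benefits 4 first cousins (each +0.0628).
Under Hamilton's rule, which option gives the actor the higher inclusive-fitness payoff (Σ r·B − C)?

Option 1

Option 1: r to a half-sibling = 0.25.
Option 1: r to an offspring = 0.5.
Option 1: Σ r·B − C = (3·0.25·0.0194 + 3·0.5·0.451) − 0.3 = 0.39105.
Option 2: r to a first cousin = 0.125.
Option 2: Σ r·B − C = (4·0.125·0.0628) − 0.44 = -0.4086.
Option 1 has the higher net inclusive-fitness payoff.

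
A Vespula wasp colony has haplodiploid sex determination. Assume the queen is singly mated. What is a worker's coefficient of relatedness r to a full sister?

Haplodiploid full sisters inherit their father's entire haploid genome identically (contributing 1/2) and on average half of their mother's contribution (1/2 · 1/2 = 1/4); r = 1/2 + 1/4 = 3/4.

0.75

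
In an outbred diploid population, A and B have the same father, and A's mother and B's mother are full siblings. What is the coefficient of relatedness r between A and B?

0.375

Independent pedigree routes through distinct common ancestors add.
A and B are related in two ways: half-sibs through their shared father (r = 1/4) and first cousins through their mothers (r = 1/8).
r = 1/4 + 1/8 = 0.375.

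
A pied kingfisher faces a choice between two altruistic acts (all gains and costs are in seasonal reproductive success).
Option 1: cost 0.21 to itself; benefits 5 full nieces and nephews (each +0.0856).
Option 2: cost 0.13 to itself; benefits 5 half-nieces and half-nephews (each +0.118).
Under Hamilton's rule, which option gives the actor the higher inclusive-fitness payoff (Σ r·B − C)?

Option 2

Option 1: r to a full niece or nephew = 0.25.
Option 1: Σ r·B − C = (5·0.25·0.0856) − 0.21 = -0.103.
Option 2: r to a half-niece or half-nephew = 0.125.
Option 2: Σ r·B − C = (5·0.125·0.118) − 0.13 = -0.05625.
Option 2 has the higher net inclusive-fitness payoff.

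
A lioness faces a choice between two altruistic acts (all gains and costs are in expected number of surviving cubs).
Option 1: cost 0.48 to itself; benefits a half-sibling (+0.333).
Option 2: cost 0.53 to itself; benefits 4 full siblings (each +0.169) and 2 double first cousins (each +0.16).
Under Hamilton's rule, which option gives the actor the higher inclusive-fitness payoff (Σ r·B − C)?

Option 2

Option 1: r to a half-sibling = 0.25.
Option 1: Σ r·B − C = (1·0.25·0.333) − 0.48 = -0.39675.
Option 2: r to a full sibling = 0.5.
Option 2: r to a double first cousin = 0.25.
Option 2: Σ r·B − C = (4·0.5·0.169 + 2·0.25·0.16) − 0.53 = -0.112.
Option 2 has the higher net inclusive-fitness payoff.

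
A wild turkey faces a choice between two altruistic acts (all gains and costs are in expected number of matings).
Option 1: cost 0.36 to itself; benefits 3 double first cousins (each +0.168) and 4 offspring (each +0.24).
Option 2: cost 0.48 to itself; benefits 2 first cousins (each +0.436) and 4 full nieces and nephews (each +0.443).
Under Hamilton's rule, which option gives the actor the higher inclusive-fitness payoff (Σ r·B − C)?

Option 1: r to a double first cousin = 0.25.
Option 1: r to an offspring = 0.5.
Option 1: Σ r·B − C = (3·0.25·0.168 + 4·0.5·0.24) − 0.36 = 0.246.
Option 2: r to a first cousin = 0.125.
Option 2: r to a full niece or nephew = 0.25.
Option 2: Σ r·B − C = (2·0.125·0.436 + 4·0.25·0.443) − 0.48 = 0.072.
Option 1 has the higher net inclusive-fitness payoff.

Option 1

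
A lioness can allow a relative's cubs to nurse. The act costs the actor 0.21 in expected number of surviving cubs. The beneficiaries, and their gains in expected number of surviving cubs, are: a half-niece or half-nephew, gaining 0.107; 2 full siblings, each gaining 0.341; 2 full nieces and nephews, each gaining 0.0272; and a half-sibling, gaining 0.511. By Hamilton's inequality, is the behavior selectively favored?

Yes

Hamilton's rule: the trait is favored when the sum of r·B over every recipient exceeds the actor's cost C.
r to a half-niece or half-nephew = 1/8 (half-aunt/uncle↔niece/nephew: one path of length 3: r = (1/2)^3 = 1/8).
r to a full sibling = 1/2 (full sibs share both parents — two paths of length 2: r = 2·(1/2)^2 = 1/2).
r to a full niece or nephew = 1/4 (full aunt/uncle↔niece/nephew: two paths of length 3 through the shared grandparent pair: r = 2·(1/2)^3 = 1/4).
r to a half-sibling = 0.25 (half-sibs share one parent — one path of length 2: r = (1/2)^2 = 1/4).
Summing one r·B term per recipient: 1·0.125·0.107 + 2·0.5·0.341 + 2·0.25·0.0272 + 1·0.25·0.511 = 0.495725.
0.495725 > 0.21: the indirect benefit exceeds the cost.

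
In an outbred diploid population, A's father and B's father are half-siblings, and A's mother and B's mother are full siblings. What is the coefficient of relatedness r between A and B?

Independent pedigree routes through distinct common ancestors add.
A and B are related in two ways: half first cousins through their fathers (r = 1/16) and first cousins through their mothers (r = 1/8).
r = 1/16 + 1/8 = 0.1875.

0.1875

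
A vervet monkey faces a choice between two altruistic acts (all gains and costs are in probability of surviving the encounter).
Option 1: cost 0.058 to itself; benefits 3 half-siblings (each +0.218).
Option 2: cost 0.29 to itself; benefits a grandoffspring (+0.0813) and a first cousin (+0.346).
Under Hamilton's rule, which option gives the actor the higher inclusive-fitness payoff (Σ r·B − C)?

Option 1

Option 1: r to a half-sibling = 0.25.
Option 1: Σ r·B − C = (3·0.25·0.218) − 0.058 = 0.1055.
Option 2: r to a grandoffspring = 0.25.
Option 2: r to a first cousin = 0.125.
Option 2: Σ r·B − C = (1·0.25·0.0813 + 1·0.125·0.346) − 0.29 = -0.226425.
Option 1 has the higher net inclusive-fitness payoff.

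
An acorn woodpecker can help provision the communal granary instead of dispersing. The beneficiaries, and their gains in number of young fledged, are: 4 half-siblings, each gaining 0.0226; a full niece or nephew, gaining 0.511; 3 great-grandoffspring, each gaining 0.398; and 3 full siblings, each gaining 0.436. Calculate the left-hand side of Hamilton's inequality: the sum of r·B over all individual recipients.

0.9536

r to a half-sibling = 0.25 (half-sibs share one parent — one path of length 2: r = (1/2)^2 = 1/4).
r to a full niece or nephew = 1/4 (full aunt/uncle↔niece/nephew: two paths of length 3 through the shared grandparent pair: r = 2·(1/2)^3 = 1/4).
r to a great-grandoffspring = 0.125 (three parent–offspring links: r = (1/2)^3 = 1/8).
r to a full sibling = 0.5 (full sibs share both parents — two paths of length 2: r = 2·(1/2)^2 = 1/2).
Summing one r·B term per recipient: 4·0.25·0.0226 + 1·0.25·0.511 + 3·0.125·0.398 + 3·0.5·0.436 = 0.9536.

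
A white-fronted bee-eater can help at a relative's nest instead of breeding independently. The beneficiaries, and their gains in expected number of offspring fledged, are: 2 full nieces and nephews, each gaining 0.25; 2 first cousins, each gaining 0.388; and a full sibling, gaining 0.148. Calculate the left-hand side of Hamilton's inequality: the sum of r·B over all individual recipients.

r to a full niece or nephew = 0.25 (full aunt/uncle↔niece/nephew: two paths of length 3 through the shared grandparent pair: r = 2·(1/2)^3 = 1/4).
r to a first cousin = 0.125 (first cousins share one grandparent pair — two paths of length 4: r = 2·(1/2)^4 = 1/8).
r to a full sibling = 0.5 (full sibs share both parents — two paths of length 2: r = 2·(1/2)^2 = 1/2).
Summing one r·B term per recipient: 2·0.25·0.25 + 2·0.125·0.388 + 1·0.5·0.148 = 0.296.

0.296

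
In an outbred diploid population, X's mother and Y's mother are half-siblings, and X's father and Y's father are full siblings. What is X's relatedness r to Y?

0.1875

Relatedness sums over independent paths through distinct common ancestors.
X and Y are related in two ways: half first cousins through their mothers (r = 1/16) and first cousins through their fathers (r = 1/8).
r = 1/16 + 1/8 = 0.1875.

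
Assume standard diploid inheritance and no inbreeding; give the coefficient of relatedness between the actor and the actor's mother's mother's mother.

Each parent–offspring link contributes a factor of 1/2, and independent paths through distinct common ancestors add.
Three parent–offspring links: r = (1/2)^3 = 1/8.

0.125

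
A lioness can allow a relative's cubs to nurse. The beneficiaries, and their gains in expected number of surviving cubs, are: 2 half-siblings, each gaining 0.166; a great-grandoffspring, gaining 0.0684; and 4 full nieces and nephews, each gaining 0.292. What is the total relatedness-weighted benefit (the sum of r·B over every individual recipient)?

0.38355

r to a half-sibling = 1/4 (half-sibs share one parent — one path of length 2: r = (1/2)^2 = 1/4).
r to a great-grandoffspring = 1/8 (three parent–offspring links: r = (1/2)^3 = 1/8).
r to a full niece or nephew = 0.25 (full aunt/uncle↔niece/nephew: two paths of length 3 through the shared grandparent pair: r = 2·(1/2)^3 = 1/4).
Summing one r·B term per recipient: 2·0.25·0.166 + 1·0.125·0.0684 + 4·0.25·0.292 = 0.38355.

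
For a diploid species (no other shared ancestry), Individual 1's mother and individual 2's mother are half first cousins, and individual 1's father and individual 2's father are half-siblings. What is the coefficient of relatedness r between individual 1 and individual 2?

Wright's path rule: contributions from independent ancestry routes add.
Individual 1 and individual 2 are related in two ways: half second cousins through their mothers (r = 1/64) and half first cousins through their fathers (r = 1/16).
r = 1/64 + 1/16 = 0.078125.

0.078125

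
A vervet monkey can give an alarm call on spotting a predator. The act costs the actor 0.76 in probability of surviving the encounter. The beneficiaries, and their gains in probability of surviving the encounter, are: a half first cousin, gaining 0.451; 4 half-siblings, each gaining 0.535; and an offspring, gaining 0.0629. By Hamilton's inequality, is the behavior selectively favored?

No

Hamilton's rule: the trait is favored when the sum of r·B over every recipient exceeds the actor's cost C.
r to a half first cousin = 1/16 (half first cousins share one grandparent — one path of length 4: r = (1/2)^4 = 1/16).
r to a half-sibling = 0.25 (half-sibs share one parent — one path of length 2: r = (1/2)^2 = 1/4).
r to an offspring = 0.5 (one parent–offspring link: r = (1/2)^1 = 1/2).
Summing one r·B term per recipient: 1·0.0625·0.451 + 4·0.25·0.535 + 1·0.5·0.0629 = 0.5946375.
0.5946375 < 0.76: the indirect benefit is less than the cost.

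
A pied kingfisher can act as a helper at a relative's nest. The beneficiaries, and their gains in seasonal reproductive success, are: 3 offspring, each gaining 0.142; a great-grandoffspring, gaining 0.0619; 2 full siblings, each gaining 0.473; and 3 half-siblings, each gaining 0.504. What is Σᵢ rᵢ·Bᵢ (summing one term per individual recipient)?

r to an offspring = 0.5 (one parent–offspring link: r = (1/2)^1 = 1/2).
r to a great-grandoffspring = 0.125 (three parent–offspring links: r = (1/2)^3 = 1/8).
r to a full sibling = 0.5 (full sibs share both parents — two paths of length 2: r = 2·(1/2)^2 = 1/2).
r to a half-sibling = 0.25 (half-sibs share one parent — one path of length 2: r = (1/2)^2 = 1/4).
Summing one r·B term per recipient: 3·0.5·0.142 + 1·0.125·0.0619 + 2·0.5·0.473 + 3·0.25·0.504 = 1.0717375.

1.0717375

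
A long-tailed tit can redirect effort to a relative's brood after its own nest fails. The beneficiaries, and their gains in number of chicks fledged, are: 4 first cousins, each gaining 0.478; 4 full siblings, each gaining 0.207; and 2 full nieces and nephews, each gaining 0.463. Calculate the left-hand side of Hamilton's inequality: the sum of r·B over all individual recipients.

r to a first cousin = 1/8 (first cousins share one grandparent pair — two paths of length 4: r = 2·(1/2)^4 = 1/8).
r to a full sibling = 0.5 (full sibs share both parents — two paths of length 2: r = 2·(1/2)^2 = 1/2).
r to a full niece or nephew = 1/4 (full aunt/uncle↔niece/nephew: two paths of length 3 through the shared grandparent pair: r = 2·(1/2)^3 = 1/4).
Summing one r·B term per recipient: 4·0.125·0.478 + 4·0.5·0.207 + 2·0.25·0.463 = 0.8845.

0.8845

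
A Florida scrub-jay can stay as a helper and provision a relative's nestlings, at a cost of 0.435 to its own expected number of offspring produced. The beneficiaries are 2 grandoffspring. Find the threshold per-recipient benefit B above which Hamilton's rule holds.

0.87

r to a grandoffspring = 1/4 (two parent–offspring links: r = (1/2)^2 = 1/4).
Hamilton's rule with n recipients of equal r: n·r·B > C, so B > C/(n·r) = 0.435/(2·0.25) = 0.87.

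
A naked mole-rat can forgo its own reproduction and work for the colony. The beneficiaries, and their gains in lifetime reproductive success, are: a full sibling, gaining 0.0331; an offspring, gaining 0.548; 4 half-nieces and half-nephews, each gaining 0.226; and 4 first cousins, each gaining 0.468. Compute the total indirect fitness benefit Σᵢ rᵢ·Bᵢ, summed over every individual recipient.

0.63755

r to a full sibling = 1/2 (full sibs share both parents — two paths of length 2: r = 2·(1/2)^2 = 1/2).
r to an offspring = 0.5 (one parent–offspring link: r = (1/2)^1 = 1/2).
r to a half-niece or half-nephew = 0.125 (half-aunt/uncle↔niece/nephew: one path of length 3: r = (1/2)^3 = 1/8).
r to a first cousin = 0.125 (first cousins share one grandparent pair — two paths of length 4: r = 2·(1/2)^4 = 1/8).
Summing one r·B term per recipient: 1·0.5·0.0331 + 1·0.5·0.548 + 4·0.125·0.226 + 4·0.125·0.468 = 0.63755.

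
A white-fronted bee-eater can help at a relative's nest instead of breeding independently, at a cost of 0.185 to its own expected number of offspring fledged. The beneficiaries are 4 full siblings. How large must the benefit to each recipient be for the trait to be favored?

0.0925

r to a full sibling = 1/2 (full sibs share both parents — two paths of length 2: r = 2·(1/2)^2 = 1/2).
Hamilton's rule with n recipients of equal r: n·r·B > C, so B > C/(n·r) = 0.185/(4·0.5) = 0.0925.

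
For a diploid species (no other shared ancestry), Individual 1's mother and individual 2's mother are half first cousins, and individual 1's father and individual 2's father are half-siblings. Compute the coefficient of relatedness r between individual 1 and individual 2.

Independent pedigree routes through distinct common ancestors add.
Individual 1 and individual 2 are related in two ways: half second cousins through their mothers (r = 1/64) and half first cousins through their fathers (r = 1/16).
r = 1/64 + 1/16 = 5/64 = 0.078125.

0.078125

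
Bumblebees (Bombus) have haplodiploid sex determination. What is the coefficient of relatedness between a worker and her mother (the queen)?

0.5

One meiotic link between diploid queen and diploid daughter: r = 1/2.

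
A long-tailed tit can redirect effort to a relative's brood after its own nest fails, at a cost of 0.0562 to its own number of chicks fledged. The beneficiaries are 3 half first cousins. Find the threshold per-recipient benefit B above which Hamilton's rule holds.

0.2997

r to a half first cousin = 0.0625 (half first cousins share one grandparent — one path of length 4: r = (1/2)^4 = 1/16).
Hamilton's rule with n recipients of equal r: n·r·B > C, so B > C/(n·r) = 0.0562/(3·0.0625) = 0.2997.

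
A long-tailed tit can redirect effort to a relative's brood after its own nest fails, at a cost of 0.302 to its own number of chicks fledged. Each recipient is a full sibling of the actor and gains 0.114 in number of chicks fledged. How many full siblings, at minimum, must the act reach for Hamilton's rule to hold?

r to a full sibling = 1/2 (full sibs share both parents — two paths of length 2: r = 2·(1/2)^2 = 1/2).
Hamilton's rule: n·r·B > C  ⇒  n > C/(r·B) = 0.302/(0.5·0.114) = 5.298.
The smallest integer exceeding 5.298 is 6.

6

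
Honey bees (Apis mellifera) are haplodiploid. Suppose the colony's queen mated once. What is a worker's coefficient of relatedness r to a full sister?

0.75

Haplodiploid full sisters inherit their father's entire haploid genome identically (contributing 1/2) and on average half of their mother's contribution (1/2 · 1/2 = 1/4); r = 1/2 + 1/4 = 3/4.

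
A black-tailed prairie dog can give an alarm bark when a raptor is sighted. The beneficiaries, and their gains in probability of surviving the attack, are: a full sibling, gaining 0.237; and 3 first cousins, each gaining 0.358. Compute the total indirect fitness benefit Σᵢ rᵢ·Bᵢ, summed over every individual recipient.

0.25275

r to a full sibling = 1/2 (full sibs share both parents — two paths of length 2: r = 2·(1/2)^2 = 1/2).
r to a first cousin = 1/8 (first cousins share one grandparent pair — two paths of length 4: r = 2·(1/2)^4 = 1/8).
Summing one r·B term per recipient: 1·0.5·0.237 + 3·0.125·0.358 = 0.25275.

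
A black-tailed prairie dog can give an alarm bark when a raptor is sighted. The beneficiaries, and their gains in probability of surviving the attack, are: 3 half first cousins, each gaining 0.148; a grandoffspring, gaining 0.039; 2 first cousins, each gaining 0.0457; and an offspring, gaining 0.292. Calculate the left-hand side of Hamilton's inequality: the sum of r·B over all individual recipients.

r to a half first cousin = 1/16 (half first cousins share one grandparent — one path of length 4: r = (1/2)^4 = 1/16).
r to a grandoffspring = 0.25 (two parent–offspring links: r = (1/2)^2 = 1/4).
r to a first cousin = 0.125 (first cousins share one grandparent pair — two paths of length 4: r = 2·(1/2)^4 = 1/8).
r to an offspring = 1/2 (one parent–offspring link: r = (1/2)^1 = 1/2).
Summing one r·B term per recipient: 3·0.0625·0.148 + 1·0.25·0.039 + 2·0.125·0.0457 + 1·0.5·0.292 = 0.194925.

0.194925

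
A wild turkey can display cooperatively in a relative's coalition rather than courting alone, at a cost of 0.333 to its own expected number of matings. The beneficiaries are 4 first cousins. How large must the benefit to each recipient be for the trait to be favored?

0.666

r to a first cousin = 0.125 (first cousins share one grandparent pair — two paths of length 4: r = 2·(1/2)^4 = 1/8).
Hamilton's rule with n recipients of equal r: n·r·B > C, so B > C/(n·r) = 0.333/(4·0.125) = 0.666.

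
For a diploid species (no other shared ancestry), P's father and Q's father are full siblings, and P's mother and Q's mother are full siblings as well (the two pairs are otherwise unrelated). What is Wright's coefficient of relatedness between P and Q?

0.25

Wright's path rule: contributions from independent ancestry routes add.
P and Q are related in two ways: first cousins through their fathers (r = 1/8) and first cousins through their mothers (r = 1/8) — i.e. double first cousins.
r = 1/8 + 1/8 = 1/4 = 0.25.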